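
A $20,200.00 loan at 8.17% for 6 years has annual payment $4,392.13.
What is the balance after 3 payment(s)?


Formula: Balance = PV*(1+r)^k - PMT*((1+r)^k - 1)/r
Growth: (1 + 0.0817)^3 = 1.26567
Accumulated factor: ((1+r)^k - 1)/r = 3.251775
Balance = $20,200.00 * 1.26567 - $4,392.13 * 3.251775
Balance = $11,284.32

$11,284.32


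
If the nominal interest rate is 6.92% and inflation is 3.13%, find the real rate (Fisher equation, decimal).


Formula: (1 + r_real) = (1 + r_nom) / (1 + inflation)
Substituting: (1 + r_real) = 1.0692 / 1.0313
(1 + r_real) = 1.03675
r_real = 1.03675 - 1 = 0.03675

0.03675


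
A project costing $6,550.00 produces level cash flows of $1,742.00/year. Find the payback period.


Formula: Payback = investment / annual cash flow
Substituting: Payback = $6,550.00 / $1,742.00
Payback = 3.76 years

3.76 years


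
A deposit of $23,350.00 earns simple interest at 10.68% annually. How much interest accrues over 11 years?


Formula: I = P * r * t
Substituting: I = $23,350.00 * 0.1068 * 11
Step: I = $23,350.00 * 1.1748
I = $27,431.58

$27,431.58


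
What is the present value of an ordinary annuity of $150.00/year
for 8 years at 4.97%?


Formula: PV = PMT * (1 - (1+r)^(-n)) / r
Discount factor: (1 + 0.0497)^(-8) = 0.678388
Bracket: 1 - 0.678388 = 0.321612
PV = $150.00 * 0.321612 / 0.0497 = $970.66

$970.66


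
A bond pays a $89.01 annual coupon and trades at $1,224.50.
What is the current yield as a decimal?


Formula: Current yield = annual coupon / price
Substituting: CY = $89.01 / $1,224.50
CY = 0.072691

0.072691


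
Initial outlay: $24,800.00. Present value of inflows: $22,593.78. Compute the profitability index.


Formula: PI = PV(cash flows) / initial investment
Substituting: PI = $22,593.78 / $24,800.00
PI = 0.911

0.911


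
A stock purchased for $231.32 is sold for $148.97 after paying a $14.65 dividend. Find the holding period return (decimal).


Formula: HPR = (P1 - P0 + D) / P0
Gain: $148.97 - $231.32 + $14.65 = -$67.70
HPR = -$67.70 / $231.32 = -0.2927

-0.2927


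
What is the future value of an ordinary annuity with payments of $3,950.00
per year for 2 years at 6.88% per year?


Formula: FV = PMT * ((1+r)^n - 1) / r
Growth factor: (1 + 0.0688)^2 = 1.142333
Numerator: 1.142333 - 1 = 0.142333
FV = $3,950.00 * 0.142333 / 0.0688 = $8,171.76

$8,171.76


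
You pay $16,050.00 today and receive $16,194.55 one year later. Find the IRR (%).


Formula: IRR = C1/C0 - 1
Substituting: IRR = $16,194.55 / $16,050.00 - 1
Ratio: 1.009006 - 1 = 0.009006
IRR = 0.9006%

0.9006%


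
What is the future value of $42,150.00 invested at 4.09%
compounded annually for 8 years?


Formula: FV = P * (1 + r)^n
Substituting: FV = $42,150.00 * (1 + 0.0409)^8
Growth factor: (1.0409)^8 = 1.378073
FV = $42,150.00 * 1.378073 = $58,085.76

$58,085.76


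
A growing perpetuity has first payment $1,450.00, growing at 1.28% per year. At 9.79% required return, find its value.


Formula: PV = C / (r - g)
Spread: r - g = 0.0979 - 0.0128 = 0.0851
Substituting: PV = $1,450.00 / 0.0851
PV = $17,038.78

$17,038.78


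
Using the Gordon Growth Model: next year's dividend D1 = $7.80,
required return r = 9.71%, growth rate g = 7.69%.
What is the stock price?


Formula: P = D1 / (r - g)
Spread: r - g = 0.0971 - 0.0769 = 0.0202
Substituting: P = $7.80 / 0.0202
P = $386.14

$386.14


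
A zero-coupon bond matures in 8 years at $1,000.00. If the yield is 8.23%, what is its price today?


Formula: Price = FV / (1 + r)^n
Substituting: Price = $1,000.00 / (1 + 0.0823)^8
Discount factor: (1.0823)^8 = 1.882701
Price = $1,000.00 / 1.882701 = $531.15

$531.15


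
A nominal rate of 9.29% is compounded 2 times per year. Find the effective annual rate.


Formula: EAR = (1 + r/m)^m - 1
Period rate: r/m = 0.0929 / 2 = 0.04645
Compounding: (1 + 0.04645)^2 = 1.095058
EAR = 1.095058 - 1 = 0.095058

0.095058


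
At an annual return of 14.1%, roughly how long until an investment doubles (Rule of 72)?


Formula: Years ≈ 72 / r
Substituting: Years ≈ 72 / 14.1
Years ≈ 5.1

5.1 years


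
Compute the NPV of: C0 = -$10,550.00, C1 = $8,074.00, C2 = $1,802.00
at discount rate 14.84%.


Formula: NPV = C0 + C1/(1+r) + C2/(1+r)^2
Discount C1: $8,074.00 / (1 + 0.1484) = $7,030.65
Discount C2: $1,802.00 / (1 + 0.1484)^2 = $1,366.37
NPV = -$10,550.00 + $7,030.65 + $1,366.37 = -$2,152.98

-$2,152.98


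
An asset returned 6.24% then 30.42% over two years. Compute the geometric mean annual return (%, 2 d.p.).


Formula: Geometric mean = ((1+r1)*(1+r2))^(1/2) - 1
Product: (1 + 0.0624) * (1 + 0.3042) = 1.0624 * 1.3042 = 1.385582
Square root: 1.385582^0.5 = 1.177108
Geometric mean = 1.177108 - 1 = 0.177108
As percentage: 17.71%

17.71%


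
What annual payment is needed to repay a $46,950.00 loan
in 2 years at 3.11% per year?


Formula: PMT = PV * r / (1 - (1+r)^(-n))
Denominator: 1 - (1 + 0.0311)^(-2) = 0.059414
Numerator: $46,950.00 * 0.0311 = 1460.145
PMT = 1460.145 / 0.059414 = $24,575.70

$24,575.70


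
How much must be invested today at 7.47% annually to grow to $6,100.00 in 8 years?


Formula: PV = FV / (1 + r)^n
Substituting: PV = $6,100.00 / (1 + 0.0747)^8
Discount factor: (1.0747)^8 = 1.7795
PV = $6,100.00 / 1.7795 = $3,427.93

$3,427.93


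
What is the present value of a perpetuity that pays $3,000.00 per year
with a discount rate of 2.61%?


Formula: PV = C / r
Substituting: PV = $3,000.00 / 0.0261
PV = $114,942.53

$114,942.53


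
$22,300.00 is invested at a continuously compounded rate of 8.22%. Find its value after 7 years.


Formula: FV = P * e^(r*t)
Exponent: r*t = 0.0822 * 7 = 0.5754
e^(0.5754) = 1.777842
FV = $22,300.00 * 1.777842 = $39,645.87

$39,645.87


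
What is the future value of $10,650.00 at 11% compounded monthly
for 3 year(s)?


Formula: FV = P * (1 + r/m)^(m*t)
Period rate: r/m = 0.11 / 12 = 0.009167
Total periods: m*t = 12 * 3 = 36
Growth factor: (1 + 0.009167)^36 = 1.388879
FV = $10,650.00 * 1.388879 = $14,791.56

$14,791.56


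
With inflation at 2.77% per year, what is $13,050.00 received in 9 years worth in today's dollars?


Formula: Real value = nominal / (1 + inflation)^years
Price level: (1 + 0.0277)^9 = 1.278784
Real value = $13,050.00 / 1.278784 = $10,205.01

$10,205.01


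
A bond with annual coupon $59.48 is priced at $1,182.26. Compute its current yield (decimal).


Formula: Current yield = annual coupon / price
Substituting: CY = $59.48 / $1,182.26
CY = 0.05031

0.05031


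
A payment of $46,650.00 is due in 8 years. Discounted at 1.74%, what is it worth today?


Formula: PV = FV / (1 + r)^n
Substituting: PV = $46,650.00 / (1 + 0.0174)^8
Discount factor: (1.0174)^8 = 1.147979
PV = $46,650.00 / 1.147979 = $40,636.64

$40,636.64


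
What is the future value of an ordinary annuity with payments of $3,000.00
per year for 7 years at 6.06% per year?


Formula: FV = PMT * ((1+r)^n - 1) / r
Growth factor: (1 + 0.0606)^7 = 1.509598
Numerator: 1.509598 - 1 = 0.509598
FV = $3,000.00 * 0.509598 / 0.0606 = $25,227.63

$25,227.63


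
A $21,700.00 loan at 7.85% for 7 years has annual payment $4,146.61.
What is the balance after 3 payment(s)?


Formula: Balance = PV*(1+r)^k - PMT*((1+r)^k - 1)/r
Growth: (1 + 0.0785)^3 = 1.25447
Accumulated factor: ((1+r)^k - 1)/r = 3.241662
Balance = $21,700.00 * 1.25447 - $4,146.61 * 3.241662
Balance = $13,780.10

$13,780.10


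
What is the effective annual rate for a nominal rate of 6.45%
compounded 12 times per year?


Formula: EAR = (1 + r/m)^m - 1
Period rate: r/m = 0.0645 / 12 = 0.005375
Compounding: (1 + 0.005375)^12 = 1.066441
EAR = 1.066441 - 1 = 0.066441

0.066441


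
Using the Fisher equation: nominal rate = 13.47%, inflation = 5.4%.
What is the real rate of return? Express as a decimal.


Formula: (1 + r_real) = (1 + r_nom) / (1 + inflation)
Substituting: (1 + r_real) = 1.1347 / 1.054
(1 + r_real) = 1.076565
r_real = 1.076565 - 1 = 0.076565

0.076565


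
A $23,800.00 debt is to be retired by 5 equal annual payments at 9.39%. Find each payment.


Formula: PMT = PV * r / (1 - (1+r)^(-n))
Denominator: 1 - (1 + 0.0939)^(-5) = 0.361572
Numerator: $23,800.00 * 0.0939 = 2234.82
PMT = 2234.82 / 0.361572 = $6,180.84

$6,180.84


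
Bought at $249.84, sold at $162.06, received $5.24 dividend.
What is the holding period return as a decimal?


Formula: HPR = (P1 - P0 + D) / P0
Gain: $162.06 - $249.84 + $5.24 = -$82.54
HPR = -$82.54 / $249.84 = -0.3304

-0.3304


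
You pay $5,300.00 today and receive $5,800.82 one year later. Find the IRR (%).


Formula: IRR = C1/C0 - 1
Substituting: IRR = $5,800.82 / $5,300.00 - 1
Ratio: 1.094494 - 1 = 0.094494
IRR = 9.4494%

9.4494%


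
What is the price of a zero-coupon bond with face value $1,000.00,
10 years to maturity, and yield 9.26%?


Formula: Price = FV / (1 + r)^n
Substituting: Price = $1,000.00 / (1 + 0.0926)^10
Discount factor: (1.0926)^10 = 2.424443
Price = $1,000.00 / 2.424443 = $412.47

$412.47


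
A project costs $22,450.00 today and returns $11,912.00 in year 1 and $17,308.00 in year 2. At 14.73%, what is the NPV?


Formula: NPV = C0 + C1/(1+r) + C2/(1+r)^2
Discount C1: $11,912.00 / (1 + 0.1473) = $10,382.64
Discount C2: $17,308.00 / (1 + 0.1473)^2 = $13,149.01
NPV = -$22,450.00 + $10,382.64 + $13,149.01 = $1,081.64

$1,081.64


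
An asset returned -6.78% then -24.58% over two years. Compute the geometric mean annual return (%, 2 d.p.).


Formula: Geometric mean = ((1+r1)*(1+r2))^(1/2) - 1
Product: (1 + -0.0678) * (1 + -0.2458) = 0.9322 * 0.7542 = 0.703065
Square root: 0.703065^0.5 = 0.83849
Geometric mean = 0.83849 - 1 = -0.16151
As percentage: -16.15%

-16.15%


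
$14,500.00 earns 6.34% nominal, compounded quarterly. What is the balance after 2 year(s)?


Formula: FV = P * (1 + r/m)^(m*t)
Period rate: r/m = 0.0634 / 4 = 0.01585
Total periods: m*t = 4 * 2 = 8
Growth factor: (1 + 0.01585)^8 = 1.134062
FV = $14,500.00 * 1.134062 = $16,443.89

$16,443.89


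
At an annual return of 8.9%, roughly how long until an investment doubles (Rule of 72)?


Formula: Years ≈ 72 / r
Substituting: Years ≈ 72 / 8.9
Years ≈ 8.1

8.1 years


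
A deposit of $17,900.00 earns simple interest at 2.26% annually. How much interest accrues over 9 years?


Formula: I = P * r * t
Substituting: I = $17,900.00 * 0.0226 * 9
Step: I = $17,900.00 * 0.2034
I = $3,640.86

$3,640.86


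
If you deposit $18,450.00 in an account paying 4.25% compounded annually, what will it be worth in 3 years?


Formula: FV = P * (1 + r)^n
Substituting: FV = $18,450.00 * (1 + 0.0425)^3
Growth factor: (1.0425)^3 = 1.132996
FV = $18,450.00 * 1.132996 = $20,903.77

$20,903.77


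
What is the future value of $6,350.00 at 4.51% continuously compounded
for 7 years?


Formula: FV = P * e^(r*t)
Exponent: r*t = 0.0451 * 7 = 0.3157
e^(0.3157) = 1.371219
FV = $6,350.00 * 1.371219 = $8,707.24

$8,707.24


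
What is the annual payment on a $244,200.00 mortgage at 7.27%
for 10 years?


Formula: PMT = PV * r / (1 - (1+r)^(-n))
Denominator: 1 - (1 + 0.0727)^(-10) = 0.504302
Numerator: $244,200.00 * 0.0727 = 17753.34
PMT = 17753.34 / 0.504302 = $35,203.79

$35,203.79


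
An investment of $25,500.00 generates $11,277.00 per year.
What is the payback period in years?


Formula: Payback = investment / annual cash flow
Substituting: Payback = $25,500.00 / $11,277.00
Payback = 2.2612 years

2.2612 years


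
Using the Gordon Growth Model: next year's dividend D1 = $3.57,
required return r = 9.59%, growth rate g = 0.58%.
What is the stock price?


Formula: P = D1 / (r - g)
Spread: r - g = 0.0959 - 0.0058 = 0.0901
Substituting: P = $3.57 / 0.0901
P = $39.62

$39.62


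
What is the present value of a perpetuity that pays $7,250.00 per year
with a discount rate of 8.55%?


Formula: PV = C / r
Substituting: PV = $7,250.00 / 0.0855
PV = $84,795.32

$84,795.32


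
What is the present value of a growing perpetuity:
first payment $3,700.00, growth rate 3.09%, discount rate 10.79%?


Formula: PV = C / (r - g)
Spread: r - g = 0.1079 - 0.0309 = 0.077
Substituting: PV = $3,700.00 / 0.077
PV = $48,051.95

$48,051.95


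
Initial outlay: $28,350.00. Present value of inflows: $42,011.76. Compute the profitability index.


Formula: PI = PV(cash flows) / initial investment
Substituting: PI = $42,011.76 / $28,350.00
PI = 1.4819

1.4819


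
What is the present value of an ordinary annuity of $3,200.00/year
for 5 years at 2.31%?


Formula: PV = PMT * (1 - (1+r)^(-n)) / r
Discount factor: (1 + 0.0231)^(-5) = 0.892092
Bracket: 1 - 0.892092 = 0.107908
PV = $3,200.00 * 0.107908 / 0.0231 = $14,948.31

$14,948.31


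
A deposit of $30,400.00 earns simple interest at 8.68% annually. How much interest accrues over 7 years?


Formula: I = P * r * t
Substituting: I = $30,400.00 * 0.0868 * 7
Step: I = $30,400.00 * 0.6076
I = $18,471.04

$18,471.04


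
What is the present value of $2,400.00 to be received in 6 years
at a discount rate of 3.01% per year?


Formula: PV = FV / (1 + r)^n
Substituting: PV = $2,400.00 / (1 + 0.0301)^6
Discount factor: (1.0301)^6 = 1.194748
PV = $2,400.00 / 1.194748 = $2,008.79

$2,008.79


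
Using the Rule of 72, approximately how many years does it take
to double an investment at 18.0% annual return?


Formula: Years ≈ 72 / r
Substituting: Years ≈ 72 / 18.0
Years ≈ 4.0

4.0 years


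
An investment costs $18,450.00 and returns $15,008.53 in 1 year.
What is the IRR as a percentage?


Formula: IRR = C1/C0 - 1
Substituting: IRR = $15,008.53 / $18,450.00 - 1
Ratio: 0.81347 - 1 = -0.18653
IRR = -18.653%

-18.653%


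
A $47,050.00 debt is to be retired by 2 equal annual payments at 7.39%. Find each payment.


Formula: PMT = PV * r / (1 - (1+r)^(-n))
Denominator: 1 - (1 + 0.0739)^(-2) = 0.132894
Numerator: $47,050.00 * 0.0739 = 3476.995
PMT = 3476.995 / 0.132894 = $26,163.72

$26,163.72


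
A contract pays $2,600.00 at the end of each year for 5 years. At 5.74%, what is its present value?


Formula: PV = PMT * (1 - (1+r)^(-n)) / r
Discount factor: (1 + 0.0574)^(-5) = 0.75649
Bracket: 1 - 0.75649 = 0.24351
PV = $2,600.00 * 0.24351 / 0.0574 = $11,030.05

$11,030.05


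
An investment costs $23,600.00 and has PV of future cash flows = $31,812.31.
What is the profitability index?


Formula: PI = PV(cash flows) / initial investment
Substituting: PI = $31,812.31 / $23,600.00
PI = 1.348

1.348


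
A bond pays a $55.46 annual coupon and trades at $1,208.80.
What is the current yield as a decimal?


Formula: Current yield = annual coupon / price
Substituting: CY = $55.46 / $1,208.80
CY = 0.04588

0.04588


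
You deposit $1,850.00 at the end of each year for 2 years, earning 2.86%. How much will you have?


Formula: FV = PMT * ((1+r)^n - 1) / r
Growth factor: (1 + 0.0286)^2 = 1.058018
Numerator: 1.058018 - 1 = 0.058018
FV = $1,850.00 * 0.058018 / 0.0286 = $3,752.91

$3,752.91


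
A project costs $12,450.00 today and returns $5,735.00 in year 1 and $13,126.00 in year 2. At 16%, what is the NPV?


Formula: NPV = C0 + C1/(1+r) + C2/(1+r)^2
Discount C1: $5,735.00 / (1 + 0.16) = $4,943.97
Discount C2: $13,126.00 / (1 + 0.16)^2 = $9,754.76
NPV = -$12,450.00 + $4,943.97 + $9,754.76 = $2,248.72

$2,248.72


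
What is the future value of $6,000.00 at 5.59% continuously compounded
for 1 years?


Formula: FV = P * e^(r*t)
Exponent: r*t = 0.0559 * 1 = 0.0559
e^(0.0559) = 1.057492
FV = $6,000.00 * 1.057492 = $6,344.95

$6,344.95


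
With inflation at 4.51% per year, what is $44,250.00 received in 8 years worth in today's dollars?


Formula: Real value = nominal / (1 + inflation)^years
Price level: (1 + 0.0451)^8 = 1.42319
Real value = $44,250.00 / 1.42319 = $31,092.13

$31,092.13


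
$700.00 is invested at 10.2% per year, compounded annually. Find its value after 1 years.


Formula: FV = P * (1 + r)^n
Substituting: FV = $700.00 * (1 + 0.102)^1
Growth factor: (1.102)^1 = 1.102
FV = $700.00 * 1.102 = $771.40

$771.40


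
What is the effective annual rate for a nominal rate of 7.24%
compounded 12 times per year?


Formula: EAR = (1 + r/m)^m - 1
Period rate: r/m = 0.0724 / 12 = 0.006033
Compounding: (1 + 0.006033)^12 = 1.074851
EAR = 1.074851 - 1 = 0.074851

0.074851


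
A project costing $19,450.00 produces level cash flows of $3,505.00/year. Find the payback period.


Formula: Payback = investment / annual cash flow
Substituting: Payback = $19,450.00 / $3,505.00
Payback = 5.5492 years

5.5492 years


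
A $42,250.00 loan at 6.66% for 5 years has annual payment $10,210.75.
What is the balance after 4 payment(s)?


Formula: Balance = PV*(1+r)^k - PMT*((1+r)^k - 1)/r
Growth: (1 + 0.0666)^4 = 1.294215
Accumulated factor: ((1+r)^k - 1)/r = 4.417638
Balance = $42,250.00 * 1.294215 - $10,210.75 * 4.417638
Balance = $9,573.18

$9,573.18


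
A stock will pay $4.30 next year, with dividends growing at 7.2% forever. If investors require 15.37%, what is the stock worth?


Formula: P = D1 / (r - g)
Spread: r - g = 0.1537 - 0.072 = 0.0817
Substituting: P = $4.30 / 0.0817
P = $52.63

$52.63


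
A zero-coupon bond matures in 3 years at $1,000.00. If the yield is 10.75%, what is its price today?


Formula: Price = FV / (1 + r)^n
Substituting: Price = $1,000.00 / (1 + 0.1075)^3
Discount factor: (1.1075)^3 = 1.358411
Price = $1,000.00 / 1.358411 = $736.15

$736.15


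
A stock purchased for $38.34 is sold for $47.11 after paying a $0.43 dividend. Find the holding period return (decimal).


Formula: HPR = (P1 - P0 + D) / P0
Gain: $47.11 - $38.34 + $0.43 = $9.20
HPR = $9.20 / $38.34 = 0.24

0.24


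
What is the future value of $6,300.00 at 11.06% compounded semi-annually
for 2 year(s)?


Formula: FV = P * (1 + r/m)^(m*t)
Period rate: r/m = 0.1106 / 2 = 0.0553
Total periods: m*t = 2 * 2 = 4
Growth factor: (1 + 0.0553)^4 = 1.240234
FV = $6,300.00 * 1.240234 = $7,813.48

$7,813.48


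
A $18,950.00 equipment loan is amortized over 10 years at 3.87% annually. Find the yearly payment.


Formula: PMT = PV * r / (1 - (1+r)^(-n))
Denominator: 1 - (1 + 0.0387)^(-10) = 0.315933
Numerator: $18,950.00 * 0.0387 = 733.365
PMT = 733.365 / 0.315933 = $2,321.27

$2,321.27


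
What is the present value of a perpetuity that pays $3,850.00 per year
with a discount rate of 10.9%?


Formula: PV = C / r
Substituting: PV = $3,850.00 / 0.109
PV = $35,321.10

$35,321.10


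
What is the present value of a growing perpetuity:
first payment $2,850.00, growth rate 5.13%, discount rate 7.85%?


Formula: PV = C / (r - g)
Spread: r - g = 0.0785 - 0.0513 = 0.0272
Substituting: PV = $2,850.00 / 0.0272
PV = $104,779.41

$104,779.41


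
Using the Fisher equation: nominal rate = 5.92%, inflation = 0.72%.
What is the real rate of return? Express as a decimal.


Formula: (1 + r_real) = (1 + r_nom) / (1 + inflation)
Substituting: (1 + r_real) = 1.0592 / 1.0072
(1 + r_real) = 1.051628
r_real = 1.051628 - 1 = 0.051628

0.051628


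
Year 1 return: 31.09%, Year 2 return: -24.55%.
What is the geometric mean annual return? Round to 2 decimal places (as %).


Formula: Geometric mean = ((1+r1)*(1+r2))^(1/2) - 1
Product: (1 + 0.3109) * (1 + -0.2455) = 1.3109 * 0.7545 = 0.989074
Square root: 0.989074^0.5 = 0.994522
Geometric mean = 0.994522 - 1 = -0.005478
As percentage: -0.55%

-0.55%


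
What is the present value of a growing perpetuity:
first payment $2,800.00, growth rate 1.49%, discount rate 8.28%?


Formula: PV = C / (r - g)
Spread: r - g = 0.0828 - 0.0149 = 0.0679
Substituting: PV = $2,800.00 / 0.0679
PV = $41,237.11

$41,237.11


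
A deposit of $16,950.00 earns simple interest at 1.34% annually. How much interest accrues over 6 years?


Formula: I = P * r * t
Substituting: I = $16,950.00 * 0.0134 * 6
Step: I = $16,950.00 * 0.0804
I = $1,362.78

$1,362.78


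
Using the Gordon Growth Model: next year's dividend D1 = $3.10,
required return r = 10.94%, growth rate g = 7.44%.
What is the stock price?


Formula: P = D1 / (r - g)
Spread: r - g = 0.1094 - 0.0744 = 0.035
Substituting: P = $3.10 / 0.035
P = $88.57

$88.57


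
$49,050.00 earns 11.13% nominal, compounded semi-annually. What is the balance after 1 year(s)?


Formula: FV = P * (1 + r/m)^(m*t)
Period rate: r/m = 0.1113 / 2 = 0.05565
Total periods: m*t = 2 * 1 = 2
Growth factor: (1 + 0.05565)^2 = 1.114397
FV = $49,050.00 * 1.114397 = $54,661.17

$54,661.17


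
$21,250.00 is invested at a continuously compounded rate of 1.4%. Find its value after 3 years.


Formula: FV = P * e^(r*t)
Exponent: r*t = 0.014 * 3 = 0.042
e^(0.042) = 1.042894
FV = $21,250.00 * 1.042894 = $22,161.51

$22,161.51


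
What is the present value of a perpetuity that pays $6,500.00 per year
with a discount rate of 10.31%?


Formula: PV = C / r
Substituting: PV = $6,500.00 / 0.1031
PV = $63,045.59

$63,045.59


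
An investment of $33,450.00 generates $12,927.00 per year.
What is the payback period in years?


Formula: Payback = investment / annual cash flow
Substituting: Payback = $33,450.00 / $12,927.00
Payback = 2.5876 years

2.5876 years


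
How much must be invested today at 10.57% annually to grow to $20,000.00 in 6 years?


Formula: PV = FV / (1 + r)^n
Substituting: PV = $20,000.00 / (1 + 0.1057)^6
Discount factor: (1.1057)^6 = 1.827359
PV = $20,000.00 / 1.827359 = $10,944.76

$10,944.76


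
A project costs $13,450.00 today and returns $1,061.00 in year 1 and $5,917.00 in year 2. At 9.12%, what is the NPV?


Formula: NPV = C0 + C1/(1+r) + C2/(1+r)^2
Discount C1: $1,061.00 / (1 + 0.0912) = $972.32
Discount C2: $5,917.00 / (1 + 0.0912)^2 = $4,969.27
NPV = -$13,450.00 + $972.32 + $4,969.27 = -$7,508.40

-$7,508.40


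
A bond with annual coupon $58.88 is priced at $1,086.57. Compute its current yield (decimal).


Formula: Current yield = annual coupon / price
Substituting: CY = $58.88 / $1,086.57
CY = 0.054189

0.054189


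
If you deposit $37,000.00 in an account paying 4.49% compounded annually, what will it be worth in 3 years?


Formula: FV = P * (1 + r)^n
Substituting: FV = $37,000.00 * (1 + 0.0449)^3
Growth factor: (1.0449)^3 = 1.140839
FV = $37,000.00 * 1.140839 = $42,211.03

$42,211.03


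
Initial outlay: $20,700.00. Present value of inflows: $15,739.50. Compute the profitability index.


Formula: PI = PV(cash flows) / initial investment
Substituting: PI = $15,739.50 / $20,700.00
PI = 0.7604

0.7604


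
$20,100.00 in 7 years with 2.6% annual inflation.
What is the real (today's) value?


Formula: Real value = nominal / (1 + inflation)^years
Price level: (1 + 0.026)^7 = 1.196827
Real value = $20,100.00 / 1.196827 = $16,794.40

$16,794.40


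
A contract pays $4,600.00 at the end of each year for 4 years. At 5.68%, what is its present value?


Formula: PV = PMT * (1 - (1+r)^(-n)) / r
Discount factor: (1 + 0.0568)^(-4) = 0.801731
Bracket: 1 - 0.801731 = 0.198269
PV = $4,600.00 * 0.198269 / 0.0568 = $16,056.98

$16,056.98


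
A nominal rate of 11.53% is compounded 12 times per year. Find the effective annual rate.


Formula: EAR = (1 + r/m)^m - 1
Period rate: r/m = 0.1153 / 12 = 0.009608
Compounding: (1 + 0.009608)^12 = 1.121593
EAR = 1.121593 - 1 = 0.121593

0.121593


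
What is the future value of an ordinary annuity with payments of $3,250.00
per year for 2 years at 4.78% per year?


Formula: FV = PMT * ((1+r)^n - 1) / r
Growth factor: (1 + 0.0478)^2 = 1.097885
Numerator: 1.097885 - 1 = 0.097885
FV = $3,250.00 * 0.097885 / 0.0478 = $6,655.35

$6,655.35


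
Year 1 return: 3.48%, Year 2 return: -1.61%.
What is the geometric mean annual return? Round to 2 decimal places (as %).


Formula: Geometric mean = ((1+r1)*(1+r2))^(1/2) - 1
Product: (1 + 0.0348) * (1 + -0.0161) = 1.0348 * 0.9839 = 1.01814
Square root: 1.01814^0.5 = 1.009029
Geometric mean = 1.009029 - 1 = 0.009029
As percentage: 0.90%

0.90%


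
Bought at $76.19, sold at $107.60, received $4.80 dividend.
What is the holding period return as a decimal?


Formula: HPR = (P1 - P0 + D) / P0
Gain: $107.60 - $76.19 + $4.80 = $36.21
HPR = $36.21 / $76.19 = 0.4753

0.4753


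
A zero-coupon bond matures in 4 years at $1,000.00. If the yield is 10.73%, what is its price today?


Formula: Price = FV / (1 + r)^n
Substituting: Price = $1,000.00 / (1 + 0.1073)^4
Discount factor: (1.1073)^4 = 1.503354
Price = $1,000.00 / 1.503354 = $665.18

$665.18


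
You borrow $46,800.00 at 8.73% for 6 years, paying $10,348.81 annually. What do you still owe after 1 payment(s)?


Formula: Balance = PV*(1+r)^k - PMT*((1+r)^k - 1)/r
Growth: (1 + 0.0873)^1 = 1.0873
Accumulated factor: ((1+r)^k - 1)/r = 1.0
Balance = $46,800.00 * 1.0873 - $10,348.81 * 1.0
Balance = $40,536.83

$40,536.83


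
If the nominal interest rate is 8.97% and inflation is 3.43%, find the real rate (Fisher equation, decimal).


Formula: (1 + r_real) = (1 + r_nom) / (1 + inflation)
Substituting: (1 + r_real) = 1.0897 / 1.0343
(1 + r_real) = 1.053563
r_real = 1.053563 - 1 = 0.053563

0.053563


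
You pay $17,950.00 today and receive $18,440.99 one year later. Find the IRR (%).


Formula: IRR = C1/C0 - 1
Substituting: IRR = $18,440.99 / $17,950.00 - 1
Ratio: 1.027353 - 1 = 0.027353
IRR = 2.7353%

2.7353%


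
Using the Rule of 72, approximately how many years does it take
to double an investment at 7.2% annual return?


Formula: Years ≈ 72 / r
Substituting: Years ≈ 72 / 7.2
Years ≈ 10.0

10.0 years


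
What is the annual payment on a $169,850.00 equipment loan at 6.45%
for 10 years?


Formula: PMT = PV * r / (1 - (1+r)^(-n))
Denominator: 1 - (1 + 0.0645)^(-10) = 0.464766
Numerator: $169,850.00 * 0.0645 = 10955.325
PMT = 10955.325 / 0.464766 = $23,571.68

$23,571.68


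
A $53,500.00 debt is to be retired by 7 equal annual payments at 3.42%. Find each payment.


Formula: PMT = PV * r / (1 - (1+r)^(-n))
Denominator: 1 - (1 + 0.0342)^(-7) = 0.209743
Numerator: $53,500.00 * 0.0342 = 1829.7
PMT = 1829.7 / 0.209743 = $8,723.53

$8,723.53


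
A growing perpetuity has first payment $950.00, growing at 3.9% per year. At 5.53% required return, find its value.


Formula: PV = C / (r - g)
Spread: r - g = 0.0553 - 0.039 = 0.0163
Substituting: PV = $950.00 / 0.0163
PV = $58,282.21

$58,282.21


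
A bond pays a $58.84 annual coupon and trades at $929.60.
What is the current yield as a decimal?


Formula: Current yield = annual coupon / price
Substituting: CY = $58.84 / $929.60
CY = 0.063296

0.063296


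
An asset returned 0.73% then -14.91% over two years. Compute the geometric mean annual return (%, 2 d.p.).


Formula: Geometric mean = ((1+r1)*(1+r2))^(1/2) - 1
Product: (1 + 0.0073) * (1 + -0.1491) = 1.0073 * 0.8509 = 0.857112
Square root: 0.857112^0.5 = 0.925803
Geometric mean = 0.925803 - 1 = -0.074197
As percentage: -7.42%

-7.42%


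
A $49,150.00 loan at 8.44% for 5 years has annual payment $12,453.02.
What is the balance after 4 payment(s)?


Formula: Balance = PV*(1+r)^k - PMT*((1+r)^k - 1)/r
Growth: (1 + 0.0844)^4 = 1.382796
Accumulated factor: ((1+r)^k - 1)/r = 4.535495
Balance = $49,150.00 * 1.382796 - $12,453.02 * 4.535495
Balance = $11,483.81

$11,483.81


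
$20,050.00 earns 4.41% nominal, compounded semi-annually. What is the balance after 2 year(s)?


Formula: FV = P * (1 + r/m)^(m*t)
Period rate: r/m = 0.0441 / 2 = 0.02205
Total periods: m*t = 2 * 2 = 4
Growth factor: (1 + 0.02205)^4 = 1.09116
FV = $20,050.00 * 1.09116 = $21,877.76

$21,877.76


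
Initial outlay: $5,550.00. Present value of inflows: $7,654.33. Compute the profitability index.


Formula: PI = PV(cash flows) / initial investment
Substituting: PI = $7,654.33 / $5,550.00
PI = 1.3792

1.3792


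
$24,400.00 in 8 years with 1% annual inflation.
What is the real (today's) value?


Formula: Real value = nominal / (1 + inflation)^years
Price level: (1 + 0.01)^8 = 1.082857
Real value = $24,400.00 / 1.082857 = $22,532.99

$22,532.99


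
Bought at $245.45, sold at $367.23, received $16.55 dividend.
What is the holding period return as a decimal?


Formula: HPR = (P1 - P0 + D) / P0
Gain: $367.23 - $245.45 + $16.55 = $138.33
HPR = $138.33 / $245.45 = 0.5636

0.5636


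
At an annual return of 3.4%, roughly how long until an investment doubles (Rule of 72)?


Formula: Years ≈ 72 / r
Substituting: Years ≈ 72 / 3.4
Years ≈ 21.2

21.2 years


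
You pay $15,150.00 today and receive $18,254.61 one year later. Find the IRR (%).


Formula: IRR = C1/C0 - 1
Substituting: IRR = $18,254.61 / $15,150.00 - 1
Ratio: 1.204925 - 1 = 0.204925
IRR = 20.4925%

20.4925%


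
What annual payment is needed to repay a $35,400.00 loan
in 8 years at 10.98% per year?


Formula: PMT = PV * r / (1 - (1+r)^(-n))
Denominator: 1 - (1 + 0.1098)^(-8) = 0.565448
Numerator: $35,400.00 * 0.1098 = 3886.92
PMT = 3886.92 / 0.565448 = $6,874.06

$6,874.06


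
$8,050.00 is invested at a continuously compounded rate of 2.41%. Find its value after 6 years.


Formula: FV = P * e^(r*t)
Exponent: r*t = 0.0241 * 6 = 0.1446
e^(0.1446) = 1.155577
FV = $8,050.00 * 1.155577 = $9,302.40

$9,302.40


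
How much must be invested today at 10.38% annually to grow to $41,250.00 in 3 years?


Formula: PV = FV / (1 + r)^n
Substituting: PV = $41,250.00 / (1 + 0.1038)^3
Discount factor: (1.1038)^3 = 1.344842
PV = $41,250.00 / 1.344842 = $30,672.75

$30,672.75


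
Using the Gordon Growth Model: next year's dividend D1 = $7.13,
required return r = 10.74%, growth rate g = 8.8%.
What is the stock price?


Formula: P = D1 / (r - g)
Spread: r - g = 0.1074 - 0.088 = 0.0194
Substituting: P = $7.13 / 0.0194
P = $367.53

$367.53


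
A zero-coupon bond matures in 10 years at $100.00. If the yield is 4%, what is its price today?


Formula: Price = FV / (1 + r)^n
Substituting: Price = $100.00 / (1 + 0.04)^10
Discount factor: (1.04)^10 = 1.480244
Price = $100.00 / 1.480244 = $67.56

$67.56


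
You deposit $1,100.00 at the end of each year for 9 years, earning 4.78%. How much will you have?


Formula: FV = PMT * ((1+r)^n - 1) / r
Growth factor: (1 + 0.0478)^9 = 1.522319
Numerator: 1.522319 - 1 = 0.522319
FV = $1,100.00 * 0.522319 / 0.0478 = $12,019.88

$12,019.88


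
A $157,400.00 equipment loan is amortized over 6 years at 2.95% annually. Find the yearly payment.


Formula: PMT = PV * r / (1 - (1+r)^(-n))
Denominator: 1 - (1 + 0.0295)^(-6) = 0.160072
Numerator: $157,400.00 * 0.0295 = 4643.3
PMT = 4643.3 / 0.160072 = $29,007.51

$29,007.51


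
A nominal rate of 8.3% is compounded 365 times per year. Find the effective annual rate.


Formula: EAR = (1 + r/m)^m - 1
Period rate: r/m = 0.083 / 365 = 0.000227
Compounding: (1 + 0.000227)^365 = 1.086532
EAR = 1.086532 - 1 = 0.086532

0.086532


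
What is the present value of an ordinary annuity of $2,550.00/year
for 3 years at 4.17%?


Formula: PV = PMT * (1 - (1+r)^(-n)) / r
Discount factor: (1 + 0.0417)^(-3) = 0.884651
Bracket: 1 - 0.884651 = 0.115349
PV = $2,550.00 * 0.115349 / 0.0417 = $7,053.71

$7,053.71


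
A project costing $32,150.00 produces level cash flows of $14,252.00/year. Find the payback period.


Formula: Payback = investment / annual cash flow
Substituting: Payback = $32,150.00 / $14,252.00
Payback = 2.2558 years

2.2558 years


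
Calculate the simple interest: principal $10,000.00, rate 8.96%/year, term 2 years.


Formula: I = P * r * t
Substituting: I = $10,000.00 * 0.0896 * 2
Step: I = $10,000.00 * 0.1792
I = $1,792.00

$1,792.00


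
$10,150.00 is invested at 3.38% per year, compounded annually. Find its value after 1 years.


Formula: FV = P * (1 + r)^n
Substituting: FV = $10,150.00 * (1 + 0.0338)^1
Growth factor: (1.0338)^1 = 1.0338
FV = $10,150.00 * 1.0338 = $10,493.07

$10,493.07


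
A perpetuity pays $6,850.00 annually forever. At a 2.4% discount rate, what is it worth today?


Formula: PV = C / r
Substituting: PV = $6,850.00 / 0.024
PV = $285,416.67

$285,416.67


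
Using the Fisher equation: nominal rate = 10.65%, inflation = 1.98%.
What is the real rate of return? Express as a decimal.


Formula: (1 + r_real) = (1 + r_nom) / (1 + inflation)
Substituting: (1 + r_real) = 1.1065 / 1.0198
(1 + r_real) = 1.085017
r_real = 1.085017 - 1 = 0.085017

0.085017


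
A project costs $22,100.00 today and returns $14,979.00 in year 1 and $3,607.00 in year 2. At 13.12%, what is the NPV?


Formula: NPV = C0 + C1/(1+r) + C2/(1+r)^2
Discount C1: $14,979.00 / (1 + 0.1312) = $13,241.69
Discount C2: $3,607.00 / (1 + 0.1312)^2 = $2,818.82
NPV = -$22,100.00 + $13,241.69 + $2,818.82 = -$6,039.49

-$6,039.49


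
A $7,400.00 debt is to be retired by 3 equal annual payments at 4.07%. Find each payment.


Formula: PMT = PV * r / (1 - (1+r)^(-n))
Denominator: 1 - (1 + 0.0407)^(-3) = 0.112796
Numerator: $7,400.00 * 0.0407 = 301.18
PMT = 301.18 / 0.112796 = $2,670.12

$2,670.12


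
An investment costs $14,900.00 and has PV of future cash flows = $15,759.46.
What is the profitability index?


Formula: PI = PV(cash flows) / initial investment
Substituting: PI = $15,759.46 / $14,900.00
PI = 1.0577

1.0577


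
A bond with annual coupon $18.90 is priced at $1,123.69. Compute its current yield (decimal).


Formula: Current yield = annual coupon / price
Substituting: CY = $18.90 / $1,123.69
CY = 0.01682

0.01682


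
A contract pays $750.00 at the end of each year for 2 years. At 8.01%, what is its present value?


Formula: PV = PMT * (1 - (1+r)^(-n)) / r
Discount factor: (1 + 0.0801)^(-2) = 0.85718
Bracket: 1 - 0.85718 = 0.14282
PV = $750.00 * 0.14282 / 0.0801 = $1,337.27

$1,337.27


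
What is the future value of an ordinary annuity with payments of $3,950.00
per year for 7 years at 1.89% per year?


Formula: FV = PMT * ((1+r)^n - 1) / r
Growth factor: (1 + 0.0189)^7 = 1.140042
Numerator: 1.140042 - 1 = 0.140042
FV = $3,950.00 * 0.140042 / 0.0189 = $29,268.08

$29,268.08


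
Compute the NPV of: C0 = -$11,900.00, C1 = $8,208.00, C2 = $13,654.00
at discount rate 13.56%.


Formula: NPV = C0 + C1/(1+r) + C2/(1+r)^2
Discount C1: $8,208.00 / (1 + 0.1356) = $7,227.90
Discount C2: $13,654.00 / (1 + 0.1356)^2 = $10,587.88
NPV = -$11,900.00 + $7,227.90 + $10,587.88 = $5,915.78

$5,915.78


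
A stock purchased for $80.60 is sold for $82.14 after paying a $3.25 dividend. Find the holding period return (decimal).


Formula: HPR = (P1 - P0 + D) / P0
Gain: $82.14 - $80.60 + $3.25 = $4.79
HPR = $4.79 / $80.60 = 0.0594

0.0594


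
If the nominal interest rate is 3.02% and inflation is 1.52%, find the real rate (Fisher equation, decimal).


Formula: (1 + r_real) = (1 + r_nom) / (1 + inflation)
Substituting: (1 + r_real) = 1.0302 / 1.0152
(1 + r_real) = 1.014775
r_real = 1.014775 - 1 = 0.014775

0.014775


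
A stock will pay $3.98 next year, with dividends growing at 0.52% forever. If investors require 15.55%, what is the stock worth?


Formula: P = D1 / (r - g)
Spread: r - g = 0.1555 - 0.0052 = 0.1503
Substituting: P = $3.98 / 0.1503
P = $26.48

$26.48


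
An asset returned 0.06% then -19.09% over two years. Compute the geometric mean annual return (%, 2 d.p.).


Formula: Geometric mean = ((1+r1)*(1+r2))^(1/2) - 1
Product: (1 + 0.0006) * (1 + -0.1909) = 1.0006 * 0.8091 = 0.809585
Square root: 0.809585^0.5 = 0.89977
Geometric mean = 0.89977 - 1 = -0.10023
As percentage: -10.02%

-10.02%


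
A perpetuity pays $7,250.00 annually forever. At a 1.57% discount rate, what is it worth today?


Formula: PV = C / r
Substituting: PV = $7,250.00 / 0.0157
PV = $461,783.44

$461,783.44


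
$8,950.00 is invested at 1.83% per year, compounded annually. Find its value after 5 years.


Formula: FV = P * (1 + r)^n
Substituting: FV = $8,950.00 * (1 + 0.0183)^5
Growth factor: (1.0183)^5 = 1.094911
FV = $8,950.00 * 1.094911 = $9,799.45

$9,799.45


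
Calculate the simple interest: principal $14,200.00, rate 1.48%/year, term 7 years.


Formula: I = P * r * t
Substituting: I = $14,200.00 * 0.0148 * 7
Step: I = $14,200.00 * 0.1036
I = $1,471.12

$1,471.12


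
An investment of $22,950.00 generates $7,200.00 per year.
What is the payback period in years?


Formula: Payback = investment / annual cash flow
Substituting: Payback = $22,950.00 / $7,200.00
Payback = 3.1875 years

3.1875 years


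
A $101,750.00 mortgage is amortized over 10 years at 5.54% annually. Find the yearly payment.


Formula: PMT = PV * r / (1 - (1+r)^(-n))
Denominator: 1 - (1 + 0.0554)^(-10) = 0.416784
Numerator: $101,750.00 * 0.0554 = 5636.95
PMT = 5636.95 / 0.416784 = $13,524.86

$13,524.86


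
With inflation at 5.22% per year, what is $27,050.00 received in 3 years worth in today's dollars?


Formula: Real value = nominal / (1 + inflation)^years
Price level: (1 + 0.0522)^3 = 1.164917
Real value = $27,050.00 / 1.164917 = $23,220.54

$23,220.54


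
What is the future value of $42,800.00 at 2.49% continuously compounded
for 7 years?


Formula: FV = P * e^(r*t)
Exponent: r*t = 0.0249 * 7 = 0.1743
e^(0.1743) = 1.190413
FV = $42,800.00 * 1.190413 = $50,949.66

$50,949.66


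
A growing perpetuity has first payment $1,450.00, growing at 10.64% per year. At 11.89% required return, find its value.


Formula: PV = C / (r - g)
Spread: r - g = 0.1189 - 0.1064 = 0.0125
Substituting: PV = $1,450.00 / 0.0125
PV = $116,000.00

$116,000.00


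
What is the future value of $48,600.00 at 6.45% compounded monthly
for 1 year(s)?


Formula: FV = P * (1 + r/m)^(m*t)
Period rate: r/m = 0.0645 / 12 = 0.005375
Total periods: m*t = 12 * 1 = 12
Growth factor: (1 + 0.005375)^12 = 1.066441
FV = $48,600.00 * 1.066441 = $51,829.05

$51,829.05


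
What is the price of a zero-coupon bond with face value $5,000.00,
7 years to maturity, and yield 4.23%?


Formula: Price = FV / (1 + r)^n
Substituting: Price = $5,000.00 / (1 + 0.0423)^7
Discount factor: (1.0423)^7 = 1.336439
Price = $5,000.00 / 1.336439 = $3,741.29

$3,741.29


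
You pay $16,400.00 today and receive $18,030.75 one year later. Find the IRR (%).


Formula: IRR = C1/C0 - 1
Substituting: IRR = $18,030.75 / $16,400.00 - 1
Ratio: 1.099436 - 1 = 0.099436
IRR = 9.9436%

9.9436%


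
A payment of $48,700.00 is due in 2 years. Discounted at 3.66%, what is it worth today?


Formula: PV = FV / (1 + r)^n
Substituting: PV = $48,700.00 / (1 + 0.0366)^2
Discount factor: (1.0366)^2 = 1.07454
PV = $48,700.00 / 1.07454 = $45,321.74

$45,321.74


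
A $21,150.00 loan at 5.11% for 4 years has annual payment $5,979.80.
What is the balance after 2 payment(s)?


Formula: Balance = PV*(1+r)^k - PMT*((1+r)^k - 1)/r
Growth: (1 + 0.0511)^2 = 1.104811
Accumulated factor: ((1+r)^k - 1)/r = 2.0511
Balance = $21,150.00 * 1.104811 - $5,979.80 * 2.0511
Balance = $11,101.59

$11,101.59


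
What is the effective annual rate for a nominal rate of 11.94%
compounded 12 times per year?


Formula: EAR = (1 + r/m)^m - 1
Period rate: r/m = 0.1194 / 12 = 0.00995
Compounding: (1 + 0.00995)^12 = 1.126156
EAR = 1.126156 - 1 = 0.126156

0.126156


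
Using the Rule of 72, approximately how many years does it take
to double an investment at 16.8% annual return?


Formula: Years ≈ 72 / r
Substituting: Years ≈ 72 / 16.8
Years ≈ 4.3

4.3 years


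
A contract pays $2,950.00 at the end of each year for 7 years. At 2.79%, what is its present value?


Formula: PV = PMT * (1 - (1+r)^(-n)) / r
Discount factor: (1 + 0.0279)^(-7) = 0.824791
Bracket: 1 - 0.824791 = 0.175209
PV = $2,950.00 * 0.175209 / 0.0279 = $18,525.68

$18,525.68


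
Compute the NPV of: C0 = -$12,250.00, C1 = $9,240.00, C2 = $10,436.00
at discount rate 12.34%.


Formula: NPV = C0 + C1/(1+r) + C2/(1+r)^2
Discount C1: $9,240.00 / (1 + 0.1234) = $8,225.03
Discount C2: $10,436.00 / (1 + 0.1234)^2 = $8,269.23
NPV = -$12,250.00 + $8,225.03 + $8,269.23 = $4,244.26

$4,244.26
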